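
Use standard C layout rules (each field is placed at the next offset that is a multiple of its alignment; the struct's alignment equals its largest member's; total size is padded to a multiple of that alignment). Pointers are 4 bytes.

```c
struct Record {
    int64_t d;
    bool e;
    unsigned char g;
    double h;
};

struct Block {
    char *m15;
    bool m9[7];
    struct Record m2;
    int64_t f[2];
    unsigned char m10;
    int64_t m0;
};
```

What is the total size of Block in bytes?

72 bytes

Record: d at 0 (size 8, align 8) → ends 8; e at 8 (size 1, align 1) → ends 9; g at 9 (size 1, align 1) → ends 10; pad 6 to align 8 for h; h at 16 (size 8, align 8) → ends 24; total 24 bytes, alignment 8
m15 at 0 (size 4, align 4) → ends 4
m9 at 4 (size 7, align 1) → ends 11
pad 5 to align 8 for m2
m2 at 16 (size 24, align 8) → ends 40
f at 40 (size 16, align 8) → ends 56
m10 at 56 (size 1, align 1) → ends 57
pad 7 to align 8 for m0
m0 at 64 (size 8, align 8) → ends 72
total 72 bytes, alignment 8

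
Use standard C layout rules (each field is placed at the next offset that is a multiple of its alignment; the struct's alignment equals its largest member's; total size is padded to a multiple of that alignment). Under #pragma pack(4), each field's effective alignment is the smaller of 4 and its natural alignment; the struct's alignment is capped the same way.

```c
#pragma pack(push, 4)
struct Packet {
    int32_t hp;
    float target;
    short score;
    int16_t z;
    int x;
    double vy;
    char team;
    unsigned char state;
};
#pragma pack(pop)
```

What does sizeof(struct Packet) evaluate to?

28

0..4  hp  (4B, 4-aligned)
4..8  target  (4B, 4-aligned)
8..10  score  (2B, 2-aligned)
10..12  z  (2B, 2-aligned)
12..16  x  (4B, 4-aligned)
16..24  vy  (8B, 4-aligned)
24..25  team  (1B, 1-aligned)
25..26  state  (1B, 1-aligned)
26..28  -- tail padding (2B)
sizeof = 28, alignof = 4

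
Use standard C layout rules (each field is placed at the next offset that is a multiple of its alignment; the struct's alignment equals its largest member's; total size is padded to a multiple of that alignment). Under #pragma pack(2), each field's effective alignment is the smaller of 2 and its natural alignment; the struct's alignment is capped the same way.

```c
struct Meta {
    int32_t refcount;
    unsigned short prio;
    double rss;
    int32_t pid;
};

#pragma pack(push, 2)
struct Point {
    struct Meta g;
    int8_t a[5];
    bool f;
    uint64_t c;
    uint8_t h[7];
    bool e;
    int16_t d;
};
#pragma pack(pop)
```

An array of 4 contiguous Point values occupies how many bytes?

Meta: refcount at 0 (size 4, align 4) → ends 4; prio at 4 (size 2, align 2) → ends 6; pad 2 to align 8 for rss; rss at 8 (size 8, align 8) → ends 16; pid at 16 (size 4, align 4) → ends 20; tail pad 4 to reach multiple of 8; total 24 bytes, alignment 8
g at 0 (size 24, align 2) → ends 24
a at 24 (size 5, align 1) → ends 29
f at 29 (size 1, align 1) → ends 30
c at 30 (size 8, align 2) → ends 38
h at 38 (size 7, align 1) → ends 45
e at 45 (size 1, align 1) → ends 46
d at 46 (size 2, align 2) → ends 48
total 48 bytes, alignment 2
array of 4: 4 × 48 = 192

192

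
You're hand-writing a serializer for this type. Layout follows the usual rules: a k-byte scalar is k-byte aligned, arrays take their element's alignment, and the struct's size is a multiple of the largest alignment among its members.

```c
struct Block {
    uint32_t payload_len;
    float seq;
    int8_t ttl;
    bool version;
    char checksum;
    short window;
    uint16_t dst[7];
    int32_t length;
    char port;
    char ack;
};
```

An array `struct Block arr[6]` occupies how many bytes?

0..4  payload_len  (4B, 4-aligned)
4..8  seq  (4B, 4-aligned)
8..9  ttl  (1B, 1-aligned)
9..10  version  (1B, 1-aligned)
10..11  checksum  (1B, 1-aligned)
11..12  -- padding (1B)
12..14  window  (2B, 2-aligned)
14..28  dst  (14B, 2-aligned)
28..32  length  (4B, 4-aligned)
32..33  port  (1B, 1-aligned)
33..34  ack  (1B, 1-aligned)
34..36  -- tail padding (2B)
sizeof = 36, alignof = 4
array of 6: 6 × 36 = 216

216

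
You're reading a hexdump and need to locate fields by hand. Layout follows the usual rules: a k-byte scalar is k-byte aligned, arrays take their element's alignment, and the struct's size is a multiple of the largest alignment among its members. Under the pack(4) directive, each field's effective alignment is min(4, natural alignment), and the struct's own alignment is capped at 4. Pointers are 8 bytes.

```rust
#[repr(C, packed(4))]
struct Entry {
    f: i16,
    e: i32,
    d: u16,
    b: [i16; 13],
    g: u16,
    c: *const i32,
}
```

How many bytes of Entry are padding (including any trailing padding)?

@0: f [2B, align 2] → 2
+2 pad (align 4)
@4: e [4B, align 4] → 8
@8: d [2B, align 2] → 10
@10: b [26B, align 2] → 36
@36: g [2B, align 2] → 38
+2 pad (align 4)
@40: c [8B, align 4] → 48
size 48, align 4
data bytes 44, size 48 → padding 4

4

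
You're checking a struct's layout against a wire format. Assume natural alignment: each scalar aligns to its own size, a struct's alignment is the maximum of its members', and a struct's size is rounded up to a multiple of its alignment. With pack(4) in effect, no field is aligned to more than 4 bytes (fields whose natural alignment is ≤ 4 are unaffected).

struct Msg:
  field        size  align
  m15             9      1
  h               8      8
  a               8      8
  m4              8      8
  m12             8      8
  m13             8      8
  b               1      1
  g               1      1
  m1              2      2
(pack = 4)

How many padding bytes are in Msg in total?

3

m15 at 0 (size 9, align 1) → ends 9
pad 3 to align 4 for h
h at 12 (size 8, align 4) → ends 20
a at 20 (size 8, align 4) → ends 28
m4 at 28 (size 8, align 4) → ends 36
m12 at 36 (size 8, align 4) → ends 44
m13 at 44 (size 8, align 4) → ends 52
b at 52 (size 1, align 1) → ends 53
g at 53 (size 1, align 1) → ends 54
m1 at 54 (size 2, align 2) → ends 56
total 56 bytes, alignment 4
data bytes 53, size 56 → padding 3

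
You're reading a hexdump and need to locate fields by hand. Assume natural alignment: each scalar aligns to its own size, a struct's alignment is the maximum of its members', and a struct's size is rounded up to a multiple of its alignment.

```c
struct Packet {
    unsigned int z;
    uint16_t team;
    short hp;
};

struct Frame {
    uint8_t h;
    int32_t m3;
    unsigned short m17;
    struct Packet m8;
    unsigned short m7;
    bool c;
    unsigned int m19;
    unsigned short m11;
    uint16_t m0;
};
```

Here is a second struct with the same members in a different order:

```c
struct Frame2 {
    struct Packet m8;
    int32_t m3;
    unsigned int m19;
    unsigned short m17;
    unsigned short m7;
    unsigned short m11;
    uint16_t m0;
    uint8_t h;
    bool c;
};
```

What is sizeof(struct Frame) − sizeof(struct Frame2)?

Packet: 0..4  z  (4B, 4-aligned); 4..6  team  (2B, 2-aligned); 6..8  hp  (2B, 2-aligned); sizeof = 8, alignof = 4
0..1  h  (1B, 1-aligned)
1..4  -- padding (3B)
4..8  m3  (4B, 4-aligned)
8..10  m17  (2B, 2-aligned)
10..12  -- padding (2B)
12..20  m8  (8B, 4-aligned)
20..22  m7  (2B, 2-aligned)
22..23  c  (1B, 1-aligned)
23..24  -- padding (1B)
24..28  m19  (4B, 4-aligned)
28..30  m11  (2B, 2-aligned)
30..32  m0  (2B, 2-aligned)
sizeof = 32, alignof = 4
— Frame2 —
0..8  m8  (8B, 4-aligned)
8..12  m3  (4B, 4-aligned)
12..16  m19  (4B, 4-aligned)
16..18  m17  (2B, 2-aligned)
18..20  m7  (2B, 2-aligned)
20..22  m11  (2B, 2-aligned)
22..24  m0  (2B, 2-aligned)
24..25  h  (1B, 1-aligned)
25..26  c  (1B, 1-aligned)
26..28  -- tail padding (2B)
sizeof = 28, alignof = 4
32 − 28 = 4

4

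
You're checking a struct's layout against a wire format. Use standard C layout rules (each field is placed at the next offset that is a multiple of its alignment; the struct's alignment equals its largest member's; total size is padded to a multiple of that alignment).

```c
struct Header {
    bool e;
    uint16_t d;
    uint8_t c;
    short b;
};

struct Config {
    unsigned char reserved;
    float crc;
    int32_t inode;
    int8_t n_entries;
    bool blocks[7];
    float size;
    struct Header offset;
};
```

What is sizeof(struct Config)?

Header: e at 0 (size 1, align 1) → ends 1; pad 1 to align 2 for d; d at 2 (size 2, align 2) → ends 4; c at 4 (size 1, align 1) → ends 5; pad 1 to align 2 for b; b at 6 (size 2, align 2) → ends 8; total 8 bytes, alignment 2
reserved at 0 (size 1, align 1) → ends 1
pad 3 to align 4 for crc
crc at 4 (size 4, align 4) → ends 8
inode at 8 (size 4, align 4) → ends 12
n_entries at 12 (size 1, align 1) → ends 13
blocks at 13 (size 7, align 1) → ends 20
size at 20 (size 4, align 4) → ends 24
offset at 24 (size 8, align 2) → ends 32
total 32 bytes, alignment 4

32 bytes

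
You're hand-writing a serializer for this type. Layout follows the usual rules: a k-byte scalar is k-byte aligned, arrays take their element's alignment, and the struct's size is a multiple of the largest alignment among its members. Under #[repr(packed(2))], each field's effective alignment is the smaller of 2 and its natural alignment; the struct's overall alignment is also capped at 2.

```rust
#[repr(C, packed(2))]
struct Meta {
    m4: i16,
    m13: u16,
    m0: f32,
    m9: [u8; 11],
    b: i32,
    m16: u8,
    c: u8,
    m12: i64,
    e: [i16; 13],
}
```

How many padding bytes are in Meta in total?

0..2  m4  (2B, 2-aligned)
2..4  m13  (2B, 2-aligned)
4..8  m0  (4B, 2-aligned)
8..19  m9  (11B, 1-aligned)
19..20  -- padding (1B)
20..24  b  (4B, 2-aligned)
24..25  m16  (1B, 1-aligned)
25..26  c  (1B, 1-aligned)
26..34  m12  (8B, 2-aligned)
34..60  e  (26B, 2-aligned)
sizeof = 60, alignof = 2
data bytes 59, size 60 → padding 1

1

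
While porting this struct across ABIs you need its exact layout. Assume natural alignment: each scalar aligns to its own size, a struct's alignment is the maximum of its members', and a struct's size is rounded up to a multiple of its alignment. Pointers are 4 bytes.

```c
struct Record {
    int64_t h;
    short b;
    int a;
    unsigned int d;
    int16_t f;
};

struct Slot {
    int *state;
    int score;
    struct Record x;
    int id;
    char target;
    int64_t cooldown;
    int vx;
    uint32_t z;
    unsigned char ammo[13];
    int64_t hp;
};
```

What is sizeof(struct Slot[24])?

1920

Record: @0: h [8B, align 8] → 8; @8: b [2B, align 2] → 10; +2 pad (align 4); @12: a [4B, align 4] → 16; @16: d [4B, align 4] → 20; @20: f [2B, align 2] → 22; +2 tail pad (align 8); size 24, align 8
@0: state [4B, align 4] → 4
@4: score [4B, align 4] → 8
@8: x [24B, align 8] → 32
@32: id [4B, align 4] → 36
@36: target [1B, align 1] → 37
+3 pad (align 8)
@40: cooldown [8B, align 8] → 48
@48: vx [4B, align 4] → 52
@52: z [4B, align 4] → 56
@56: ammo [13B, align 1] → 69
+3 pad (align 8)
@72: hp [8B, align 8] → 80
size 80, align 8
array of 24: 24 × 80 = 1920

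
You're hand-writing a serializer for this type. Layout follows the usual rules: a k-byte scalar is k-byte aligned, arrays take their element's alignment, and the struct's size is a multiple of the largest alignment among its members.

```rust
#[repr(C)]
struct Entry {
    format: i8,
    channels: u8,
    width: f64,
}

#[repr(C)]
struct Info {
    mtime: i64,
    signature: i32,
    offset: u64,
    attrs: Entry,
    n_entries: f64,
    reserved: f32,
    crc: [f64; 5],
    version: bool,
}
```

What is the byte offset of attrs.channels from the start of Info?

Entry: format at 0 (size 1, align 1) → ends 1; channels at 1 (size 1, align 1) → ends 2; pad 6 to align 8 for width; width at 8 (size 8, align 8) → ends 16; total 16 bytes, alignment 8
mtime at 0 (size 8, align 8) → ends 8
signature at 8 (size 4, align 4) → ends 12
pad 4 to align 8 for offset
offset at 16 (size 8, align 8) → ends 24
attrs at 24 (size 16, align 8) → ends 40
within Entry: channels at 1
24 + 1 = 25

25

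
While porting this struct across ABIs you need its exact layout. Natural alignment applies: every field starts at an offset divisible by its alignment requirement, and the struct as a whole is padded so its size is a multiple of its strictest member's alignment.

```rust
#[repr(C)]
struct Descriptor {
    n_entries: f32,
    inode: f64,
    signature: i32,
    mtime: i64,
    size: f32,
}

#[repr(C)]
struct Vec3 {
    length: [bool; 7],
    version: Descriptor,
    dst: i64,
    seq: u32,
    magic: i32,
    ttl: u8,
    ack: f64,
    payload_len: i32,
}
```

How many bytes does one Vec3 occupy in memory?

Descriptor: 0..4  n_entries  (4B, 4-aligned); 4..8  -- padding (4B); 8..16  inode  (8B, 8-aligned); 16..20  signature  (4B, 4-aligned); 20..24  -- padding (4B); 24..32  mtime  (8B, 8-aligned); 32..36  size  (4B, 4-aligned); 36..40  -- tail padding (4B); sizeof = 40, alignof = 8
0..7  length  (7B, 1-aligned)
7..8  -- padding (1B)
8..48  version  (40B, 8-aligned)
48..56  dst  (8B, 8-aligned)
56..60  seq  (4B, 4-aligned)
60..64  magic  (4B, 4-aligned)
64..65  ttl  (1B, 1-aligned)
65..72  -- padding (7B)
72..80  ack  (8B, 8-aligned)
80..84  payload_len  (4B, 4-aligned)
84..88  -- tail padding (4B)
sizeof = 88, alignof = 8

88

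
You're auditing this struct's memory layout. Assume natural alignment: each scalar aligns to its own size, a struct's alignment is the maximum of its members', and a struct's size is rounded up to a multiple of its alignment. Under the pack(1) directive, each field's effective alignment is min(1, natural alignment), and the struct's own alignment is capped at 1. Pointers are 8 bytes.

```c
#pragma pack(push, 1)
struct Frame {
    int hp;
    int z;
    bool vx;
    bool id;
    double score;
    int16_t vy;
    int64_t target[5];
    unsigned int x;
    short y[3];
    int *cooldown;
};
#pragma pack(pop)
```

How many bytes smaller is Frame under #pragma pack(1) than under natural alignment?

natural layout:
  @0: hp [4B, align 4] → 4
  @4: z [4B, align 4] → 8
  @8: vx [1B, align 1] → 9
  @9: id [1B, align 1] → 10
  +6 pad (align 8)
  @16: score [8B, align 8] → 24
  @24: vy [2B, align 2] → 26
  +6 pad (align 8)
  @32: target [40B, align 8] → 72
  @72: x [4B, align 4] → 76
  @76: y [6B, align 2] → 82
  +6 pad (align 8)
  @88: cooldown [8B, align 8] → 96
  size 96, align 8
packed(1) layout:
  @0: hp [4B, align 1] → 4
  @4: z [4B, align 1] → 8
  @8: vx [1B, align 1] → 9
  @9: id [1B, align 1] → 10
  @10: score [8B, align 1] → 18
  @18: vy [2B, align 1] → 20
  @20: target [40B, align 1] → 60
  @60: x [4B, align 1] → 64
  @64: y [6B, align 1] → 70
  @70: cooldown [8B, align 1] → 78
  size 78, align 1
96 − 78 = 18

18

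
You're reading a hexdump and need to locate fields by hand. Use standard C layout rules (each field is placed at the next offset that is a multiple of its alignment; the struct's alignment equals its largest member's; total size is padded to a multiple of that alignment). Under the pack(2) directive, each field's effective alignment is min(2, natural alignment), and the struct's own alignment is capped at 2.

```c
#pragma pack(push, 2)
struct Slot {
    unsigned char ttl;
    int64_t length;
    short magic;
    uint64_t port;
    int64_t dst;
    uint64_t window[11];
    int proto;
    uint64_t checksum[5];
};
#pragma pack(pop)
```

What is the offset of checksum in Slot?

120

0..1  ttl  (1B, 1-aligned)
1..2  -- padding (1B)
2..10  length  (8B, 2-aligned)
10..12  magic  (2B, 2-aligned)
12..20  port  (8B, 2-aligned)
20..28  dst  (8B, 2-aligned)
28..116  window  (88B, 2-aligned)
116..120  proto  (4B, 2-aligned)
120..160  checksum  (40B, 2-aligned)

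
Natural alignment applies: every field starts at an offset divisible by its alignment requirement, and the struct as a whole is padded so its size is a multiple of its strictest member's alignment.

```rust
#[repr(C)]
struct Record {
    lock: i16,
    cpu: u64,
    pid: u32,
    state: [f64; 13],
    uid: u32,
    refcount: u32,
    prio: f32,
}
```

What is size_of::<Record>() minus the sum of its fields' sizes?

0..2  lock  (2B, 2-aligned)
2..8  -- padding (6B)
8..16  cpu  (8B, 8-aligned)
16..20  pid  (4B, 4-aligned)
20..24  -- padding (4B)
24..128  state  (104B, 8-aligned)
128..132  uid  (4B, 4-aligned)
132..136  refcount  (4B, 4-aligned)
136..140  prio  (4B, 4-aligned)
140..144  -- tail padding (4B)
sizeof = 144, alignof = 8
data bytes 130, size 144 → padding 14

14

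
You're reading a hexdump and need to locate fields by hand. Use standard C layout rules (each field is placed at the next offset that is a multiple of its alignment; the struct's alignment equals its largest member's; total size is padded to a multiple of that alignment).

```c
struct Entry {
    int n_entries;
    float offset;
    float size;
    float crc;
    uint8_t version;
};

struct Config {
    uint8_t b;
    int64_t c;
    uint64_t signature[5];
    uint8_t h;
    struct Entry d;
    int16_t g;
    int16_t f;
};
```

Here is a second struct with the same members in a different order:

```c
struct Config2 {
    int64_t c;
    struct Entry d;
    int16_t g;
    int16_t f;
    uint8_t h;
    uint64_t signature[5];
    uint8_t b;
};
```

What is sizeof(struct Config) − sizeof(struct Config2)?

Entry: n_entries at 0 (size 4, align 4) → ends 4; offset at 4 (size 4, align 4) → ends 8; size at 8 (size 4, align 4) → ends 12; crc at 12 (size 4, align 4) → ends 16; version at 16 (size 1, align 1) → ends 17; tail pad 3 to reach multiple of 4; total 20 bytes, alignment 4
b at 0 (size 1, align 1) → ends 1
pad 7 to align 8 for c
c at 8 (size 8, align 8) → ends 16
signature at 16 (size 40, align 8) → ends 56
h at 56 (size 1, align 1) → ends 57
pad 3 to align 4 for d
d at 60 (size 20, align 4) → ends 80
g at 80 (size 2, align 2) → ends 82
f at 82 (size 2, align 2) → ends 84
tail pad 4 to reach multiple of 8
total 88 bytes, alignment 8
— Config2 —
c at 0 (size 8, align 8) → ends 8
d at 8 (size 20, align 4) → ends 28
g at 28 (size 2, align 2) → ends 30
f at 30 (size 2, align 2) → ends 32
h at 32 (size 1, align 1) → ends 33
pad 7 to align 8 for signature
signature at 40 (size 40, align 8) → ends 80
b at 80 (size 1, align 1) → ends 81
tail pad 7 to reach multiple of 8
total 88 bytes, alignment 8
88 − 88 = 0

0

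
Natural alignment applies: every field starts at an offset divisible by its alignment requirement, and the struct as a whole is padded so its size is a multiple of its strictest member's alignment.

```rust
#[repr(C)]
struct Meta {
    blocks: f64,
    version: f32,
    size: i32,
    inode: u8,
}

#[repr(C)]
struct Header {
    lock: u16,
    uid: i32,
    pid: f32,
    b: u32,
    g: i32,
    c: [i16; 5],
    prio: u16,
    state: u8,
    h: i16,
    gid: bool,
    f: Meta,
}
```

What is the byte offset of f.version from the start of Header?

48

Meta: @0: blocks [8B, align 8] → 8; @8: version [4B, align 4] → 12; @12: size [4B, align 4] → 16; @16: inode [1B, align 1] → 17; +7 tail pad (align 8); size 24, align 8
@0: lock [2B, align 2] → 2
+2 pad (align 4)
@4: uid [4B, align 4] → 8
@8: pid [4B, align 4] → 12
@12: b [4B, align 4] → 16
@16: g [4B, align 4] → 20
@20: c [10B, align 2] → 30
@30: prio [2B, align 2] → 32
@32: state [1B, align 1] → 33
+1 pad (align 2)
@34: h [2B, align 2] → 36
@36: gid [1B, align 1] → 37
+3 pad (align 8)
@40: f [24B, align 8] → 64
within Meta: version at 8
40 + 8 = 48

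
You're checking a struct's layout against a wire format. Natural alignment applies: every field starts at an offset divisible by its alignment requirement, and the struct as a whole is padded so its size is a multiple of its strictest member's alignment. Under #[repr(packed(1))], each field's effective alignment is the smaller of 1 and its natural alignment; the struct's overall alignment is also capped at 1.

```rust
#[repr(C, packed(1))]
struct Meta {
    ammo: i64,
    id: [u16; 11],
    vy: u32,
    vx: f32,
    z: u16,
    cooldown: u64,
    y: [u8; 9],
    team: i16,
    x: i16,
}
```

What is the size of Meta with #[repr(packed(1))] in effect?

61

0..8  ammo  (8B, 1-aligned)
8..30  id  (22B, 1-aligned)
30..34  vy  (4B, 1-aligned)
34..38  vx  (4B, 1-aligned)
38..40  z  (2B, 1-aligned)
40..48  cooldown  (8B, 1-aligned)
48..57  y  (9B, 1-aligned)
57..59  team  (2B, 1-aligned)
59..61  x  (2B, 1-aligned)
sizeof = 61, alignof = 1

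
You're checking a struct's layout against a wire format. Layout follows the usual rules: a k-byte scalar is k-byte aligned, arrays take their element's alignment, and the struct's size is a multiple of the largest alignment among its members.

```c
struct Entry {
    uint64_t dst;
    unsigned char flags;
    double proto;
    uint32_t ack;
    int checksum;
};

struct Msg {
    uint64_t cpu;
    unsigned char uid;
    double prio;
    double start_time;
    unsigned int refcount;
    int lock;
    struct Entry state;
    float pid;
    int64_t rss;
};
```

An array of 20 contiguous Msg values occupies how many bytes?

1760

Entry: dst at 0 (size 8, align 8) → ends 8; flags at 8 (size 1, align 1) → ends 9; pad 7 to align 8 for proto; proto at 16 (size 8, align 8) → ends 24; ack at 24 (size 4, align 4) → ends 28; checksum at 28 (size 4, align 4) → ends 32; total 32 bytes, alignment 8
cpu at 0 (size 8, align 8) → ends 8
uid at 8 (size 1, align 1) → ends 9
pad 7 to align 8 for prio
prio at 16 (size 8, align 8) → ends 24
start_time at 24 (size 8, align 8) → ends 32
refcount at 32 (size 4, align 4) → ends 36
lock at 36 (size 4, align 4) → ends 40
state at 40 (size 32, align 8) → ends 72
pid at 72 (size 4, align 4) → ends 76
pad 4 to align 8 for rss
rss at 80 (size 8, align 8) → ends 88
total 88 bytes, alignment 8
array of 20: 20 × 88 = 1760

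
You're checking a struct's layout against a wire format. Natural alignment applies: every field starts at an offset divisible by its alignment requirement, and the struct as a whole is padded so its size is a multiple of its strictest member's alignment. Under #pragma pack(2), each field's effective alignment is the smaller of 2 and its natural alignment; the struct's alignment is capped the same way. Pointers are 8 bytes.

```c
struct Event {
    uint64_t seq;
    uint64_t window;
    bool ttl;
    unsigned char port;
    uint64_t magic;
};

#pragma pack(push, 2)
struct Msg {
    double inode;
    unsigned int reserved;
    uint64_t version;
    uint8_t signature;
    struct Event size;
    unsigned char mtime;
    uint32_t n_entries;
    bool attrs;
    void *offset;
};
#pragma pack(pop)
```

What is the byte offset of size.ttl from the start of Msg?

38

Event: @0: seq [8B, align 8] → 8; @8: window [8B, align 8] → 16; @16: ttl [1B, align 1] → 17; @17: port [1B, align 1] → 18; +6 pad (align 8); @24: magic [8B, align 8] → 32; size 32, align 8
@0: inode [8B, align 2] → 8
@8: reserved [4B, align 2] → 12
@12: version [8B, align 2] → 20
@20: signature [1B, align 1] → 21
+1 pad (align 2)
@22: size [32B, align 2] → 54
within Event: ttl at 16
22 + 16 = 38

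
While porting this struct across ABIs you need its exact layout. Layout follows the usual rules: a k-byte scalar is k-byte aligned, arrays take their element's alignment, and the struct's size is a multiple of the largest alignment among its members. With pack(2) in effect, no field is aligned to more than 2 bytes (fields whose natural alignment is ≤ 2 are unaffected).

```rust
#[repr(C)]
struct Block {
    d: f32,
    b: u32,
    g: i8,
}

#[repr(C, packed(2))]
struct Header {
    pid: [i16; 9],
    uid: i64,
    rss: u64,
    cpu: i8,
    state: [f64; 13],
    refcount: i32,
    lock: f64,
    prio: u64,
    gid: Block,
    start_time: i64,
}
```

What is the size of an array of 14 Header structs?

Block: @0: d [4B, align 4] → 4; @4: b [4B, align 4] → 8; @8: g [1B, align 1] → 9; +3 tail pad (align 4); size 12, align 4
@0: pid [18B, align 2] → 18
@18: uid [8B, align 2] → 26
@26: rss [8B, align 2] → 34
@34: cpu [1B, align 1] → 35
+1 pad (align 2)
@36: state [104B, align 2] → 140
@140: refcount [4B, align 2] → 144
@144: lock [8B, align 2] → 152
@152: prio [8B, align 2] → 160
@160: gid [12B, align 2] → 172
@172: start_time [8B, align 2] → 180
size 180, align 2
array of 14: 14 × 180 = 2520

2520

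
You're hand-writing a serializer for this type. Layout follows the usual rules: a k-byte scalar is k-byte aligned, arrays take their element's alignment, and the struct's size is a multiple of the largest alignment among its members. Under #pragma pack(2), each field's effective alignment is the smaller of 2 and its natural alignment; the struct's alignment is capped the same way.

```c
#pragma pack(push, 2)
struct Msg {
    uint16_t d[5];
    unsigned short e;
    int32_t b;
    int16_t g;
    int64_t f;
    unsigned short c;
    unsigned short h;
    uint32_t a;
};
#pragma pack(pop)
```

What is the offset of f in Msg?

@0: d [10B, align 2] → 10
@10: e [2B, align 2] → 12
@12: b [4B, align 2] → 16
@16: g [2B, align 2] → 18
@18: f [8B, align 2] → 26

18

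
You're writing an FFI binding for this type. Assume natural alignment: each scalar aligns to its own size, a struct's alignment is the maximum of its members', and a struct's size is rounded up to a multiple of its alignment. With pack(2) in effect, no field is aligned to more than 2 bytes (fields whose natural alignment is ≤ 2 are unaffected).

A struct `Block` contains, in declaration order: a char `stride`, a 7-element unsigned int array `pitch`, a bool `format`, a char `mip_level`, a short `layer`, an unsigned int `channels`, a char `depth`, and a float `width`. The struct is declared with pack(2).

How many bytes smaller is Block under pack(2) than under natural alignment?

4

natural layout:
  @0: stride [1B, align 1] → 1
  +3 pad (align 4)
  @4: pitch [28B, align 4] → 32
  @32: format [1B, align 1] → 33
  @33: mip_level [1B, align 1] → 34
  @34: layer [2B, align 2] → 36
  @36: channels [4B, align 4] → 40
  @40: depth [1B, align 1] → 41
  +3 pad (align 4)
  @44: width [4B, align 4] → 48
  size 48, align 4
packed(2) layout:
  @0: stride [1B, align 1] → 1
  +1 pad (align 2)
  @2: pitch [28B, align 2] → 30
  @30: format [1B, align 1] → 31
  @31: mip_level [1B, align 1] → 32
  @32: layer [2B, align 2] → 34
  @34: channels [4B, align 2] → 38
  @38: depth [1B, align 1] → 39
  +1 pad (align 2)
  @40: width [4B, align 2] → 44
  size 44, align 2
48 − 44 = 4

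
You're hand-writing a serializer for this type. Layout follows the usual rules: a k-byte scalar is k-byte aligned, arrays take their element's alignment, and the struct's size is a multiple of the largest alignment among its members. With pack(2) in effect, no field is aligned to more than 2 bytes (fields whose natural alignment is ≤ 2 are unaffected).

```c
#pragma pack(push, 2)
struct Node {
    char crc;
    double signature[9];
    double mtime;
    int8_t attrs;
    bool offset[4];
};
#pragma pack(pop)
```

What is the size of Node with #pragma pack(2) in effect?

crc at 0 (size 1, align 1) → ends 1
pad 1 to align 2 for signature
signature at 2 (size 72, align 2) → ends 74
mtime at 74 (size 8, align 2) → ends 82
attrs at 82 (size 1, align 1) → ends 83
offset at 83 (size 4, align 1) → ends 87
tail pad 1 to reach multiple of 2
total 88 bytes, alignment 2

88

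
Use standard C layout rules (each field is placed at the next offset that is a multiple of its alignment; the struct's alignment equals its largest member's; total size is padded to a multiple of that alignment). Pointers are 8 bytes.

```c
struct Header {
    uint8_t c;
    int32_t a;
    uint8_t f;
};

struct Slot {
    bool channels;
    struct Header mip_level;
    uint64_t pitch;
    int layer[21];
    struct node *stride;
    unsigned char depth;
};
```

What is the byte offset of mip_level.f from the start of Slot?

12

Header: c at 0 (size 1, align 1) → ends 1; pad 3 to align 4 for a; a at 4 (size 4, align 4) → ends 8; f at 8 (size 1, align 1) → ends 9; tail pad 3 to reach multiple of 4; total 12 bytes, alignment 4
channels at 0 (size 1, align 1) → ends 1
pad 3 to align 4 for mip_level
mip_level at 4 (size 12, align 4) → ends 16
within Header: f at 8
4 + 8 = 12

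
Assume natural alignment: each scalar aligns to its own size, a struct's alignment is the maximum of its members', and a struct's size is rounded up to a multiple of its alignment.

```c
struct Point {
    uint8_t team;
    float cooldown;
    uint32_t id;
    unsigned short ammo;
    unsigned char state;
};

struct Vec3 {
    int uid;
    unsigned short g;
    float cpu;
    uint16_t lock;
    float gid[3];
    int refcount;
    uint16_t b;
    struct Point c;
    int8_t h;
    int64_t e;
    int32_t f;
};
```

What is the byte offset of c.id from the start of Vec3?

Point: @0: team [1B, align 1] → 1; +3 pad (align 4); @4: cooldown [4B, align 4] → 8; @8: id [4B, align 4] → 12; @12: ammo [2B, align 2] → 14; @14: state [1B, align 1] → 15; +1 tail pad (align 4); size 16, align 4
@0: uid [4B, align 4] → 4
@4: g [2B, align 2] → 6
+2 pad (align 4)
@8: cpu [4B, align 4] → 12
@12: lock [2B, align 2] → 14
+2 pad (align 4)
@16: gid [12B, align 4] → 28
@28: refcount [4B, align 4] → 32
@32: b [2B, align 2] → 34
+2 pad (align 4)
@36: c [16B, align 4] → 52
within Point: id at 8
36 + 8 = 44

44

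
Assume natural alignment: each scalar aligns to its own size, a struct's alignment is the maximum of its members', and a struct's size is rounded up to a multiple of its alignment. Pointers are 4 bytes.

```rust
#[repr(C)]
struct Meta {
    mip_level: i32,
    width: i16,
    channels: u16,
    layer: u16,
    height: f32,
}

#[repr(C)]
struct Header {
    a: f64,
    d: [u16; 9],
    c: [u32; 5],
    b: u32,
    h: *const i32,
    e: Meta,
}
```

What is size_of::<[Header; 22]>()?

1584

Meta: mip_level at 0 (size 4, align 4) → ends 4; width at 4 (size 2, align 2) → ends 6; channels at 6 (size 2, align 2) → ends 8; layer at 8 (size 2, align 2) → ends 10; pad 2 to align 4 for height; height at 12 (size 4, align 4) → ends 16; total 16 bytes, alignment 4
a at 0 (size 8, align 8) → ends 8
d at 8 (size 18, align 2) → ends 26
pad 2 to align 4 for c
c at 28 (size 20, align 4) → ends 48
b at 48 (size 4, align 4) → ends 52
h at 52 (size 4, align 4) → ends 56
e at 56 (size 16, align 4) → ends 72
total 72 bytes, alignment 8
array of 22: 22 × 72 = 1584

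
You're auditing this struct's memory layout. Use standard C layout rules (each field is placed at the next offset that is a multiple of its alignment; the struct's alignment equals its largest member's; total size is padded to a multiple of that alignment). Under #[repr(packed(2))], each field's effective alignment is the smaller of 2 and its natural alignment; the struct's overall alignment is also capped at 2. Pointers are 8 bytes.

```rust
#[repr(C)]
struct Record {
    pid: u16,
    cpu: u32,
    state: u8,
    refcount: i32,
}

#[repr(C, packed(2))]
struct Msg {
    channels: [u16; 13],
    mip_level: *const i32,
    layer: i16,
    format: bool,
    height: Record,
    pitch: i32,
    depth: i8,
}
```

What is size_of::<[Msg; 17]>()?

Record: pid at 0 (size 2, align 2) → ends 2; pad 2 to align 4 for cpu; cpu at 4 (size 4, align 4) → ends 8; state at 8 (size 1, align 1) → ends 9; pad 3 to align 4 for refcount; refcount at 12 (size 4, align 4) → ends 16; total 16 bytes, alignment 4
channels at 0 (size 26, align 2) → ends 26
mip_level at 26 (size 8, align 2) → ends 34
layer at 34 (size 2, align 2) → ends 36
format at 36 (size 1, align 1) → ends 37
pad 1 to align 2 for height
height at 38 (size 16, align 2) → ends 54
pitch at 54 (size 4, align 2) → ends 58
depth at 58 (size 1, align 1) → ends 59
tail pad 1 to reach multiple of 2
total 60 bytes, alignment 2
array of 17: 17 × 60 = 1020

1020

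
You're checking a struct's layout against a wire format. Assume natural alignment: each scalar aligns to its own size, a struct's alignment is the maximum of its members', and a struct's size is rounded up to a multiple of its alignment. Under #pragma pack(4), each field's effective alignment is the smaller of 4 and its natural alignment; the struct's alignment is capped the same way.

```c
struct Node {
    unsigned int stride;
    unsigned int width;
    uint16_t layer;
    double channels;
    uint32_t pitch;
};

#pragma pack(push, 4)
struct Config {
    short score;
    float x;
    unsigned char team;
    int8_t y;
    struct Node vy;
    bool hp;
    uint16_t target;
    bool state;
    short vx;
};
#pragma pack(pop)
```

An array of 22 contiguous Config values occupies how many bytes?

1144

Node: @0: stride [4B, align 4] → 4; @4: width [4B, align 4] → 8; @8: layer [2B, align 2] → 10; +6 pad (align 8); @16: channels [8B, align 8] → 24; @24: pitch [4B, align 4] → 28; +4 tail pad (align 8); size 32, align 8
@0: score [2B, align 2] → 2
+2 pad (align 4)
@4: x [4B, align 4] → 8
@8: team [1B, align 1] → 9
@9: y [1B, align 1] → 10
+2 pad (align 4)
@12: vy [32B, align 4] → 44
@44: hp [1B, align 1] → 45
+1 pad (align 2)
@46: target [2B, align 2] → 48
@48: state [1B, align 1] → 49
+1 pad (align 2)
@50: vx [2B, align 2] → 52
size 52, align 4
array of 22: 22 × 52 = 1144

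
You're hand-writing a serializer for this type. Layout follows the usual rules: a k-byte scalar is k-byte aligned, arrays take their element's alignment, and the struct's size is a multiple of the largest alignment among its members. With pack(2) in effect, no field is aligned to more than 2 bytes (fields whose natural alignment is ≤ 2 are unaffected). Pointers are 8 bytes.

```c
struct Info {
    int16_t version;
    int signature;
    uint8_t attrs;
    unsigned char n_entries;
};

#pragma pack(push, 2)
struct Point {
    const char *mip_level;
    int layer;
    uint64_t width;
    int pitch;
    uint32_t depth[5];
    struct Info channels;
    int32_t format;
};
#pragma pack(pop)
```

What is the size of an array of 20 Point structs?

1200

Info: 0..2  version  (2B, 2-aligned); 2..4  -- padding (2B); 4..8  signature  (4B, 4-aligned); 8..9  attrs  (1B, 1-aligned); 9..10  n_entries  (1B, 1-aligned); 10..12  -- tail padding (2B); sizeof = 12, alignof = 4
0..8  mip_level  (8B, 2-aligned)
8..12  layer  (4B, 2-aligned)
12..20  width  (8B, 2-aligned)
20..24  pitch  (4B, 2-aligned)
24..44  depth  (20B, 2-aligned)
44..56  channels  (12B, 2-aligned)
56..60  format  (4B, 2-aligned)
sizeof = 60, alignof = 2
array of 20: 20 × 60 = 1200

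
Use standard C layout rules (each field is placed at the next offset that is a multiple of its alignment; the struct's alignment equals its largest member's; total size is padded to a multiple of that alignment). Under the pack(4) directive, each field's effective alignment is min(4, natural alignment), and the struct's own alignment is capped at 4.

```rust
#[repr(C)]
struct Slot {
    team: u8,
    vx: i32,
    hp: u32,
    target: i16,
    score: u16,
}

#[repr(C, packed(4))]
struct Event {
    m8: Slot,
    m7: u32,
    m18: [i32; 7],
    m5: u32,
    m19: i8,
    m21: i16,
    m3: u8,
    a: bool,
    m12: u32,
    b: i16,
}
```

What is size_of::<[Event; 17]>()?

Slot: 0..1  team  (1B, 1-aligned); 1..4  -- padding (3B); 4..8  vx  (4B, 4-aligned); 8..12  hp  (4B, 4-aligned); 12..14  target  (2B, 2-aligned); 14..16  score  (2B, 2-aligned); sizeof = 16, alignof = 4
0..16  m8  (16B, 4-aligned)
16..20  m7  (4B, 4-aligned)
20..48  m18  (28B, 4-aligned)
48..52  m5  (4B, 4-aligned)
52..53  m19  (1B, 1-aligned)
53..54  -- padding (1B)
54..56  m21  (2B, 2-aligned)
56..57  m3  (1B, 1-aligned)
57..58  a  (1B, 1-aligned)
58..60  -- padding (2B)
60..64  m12  (4B, 4-aligned)
64..66  b  (2B, 2-aligned)
66..68  -- tail padding (2B)
sizeof = 68, alignof = 4
array of 17: 17 × 68 = 1156

1156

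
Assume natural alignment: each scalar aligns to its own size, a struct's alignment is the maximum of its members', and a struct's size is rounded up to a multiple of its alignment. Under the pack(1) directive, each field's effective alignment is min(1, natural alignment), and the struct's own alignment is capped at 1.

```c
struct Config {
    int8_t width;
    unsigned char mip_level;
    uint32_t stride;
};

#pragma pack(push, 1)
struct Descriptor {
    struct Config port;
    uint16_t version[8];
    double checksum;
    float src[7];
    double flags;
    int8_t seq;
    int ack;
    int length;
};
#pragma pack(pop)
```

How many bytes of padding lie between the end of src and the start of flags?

0

Config: width at 0 (size 1, align 1) → ends 1; mip_level at 1 (size 1, align 1) → ends 2; pad 2 to align 4 for stride; stride at 4 (size 4, align 4) → ends 8; total 8 bytes, alignment 4
port at 0 (size 8, align 1) → ends 8
version at 8 (size 16, align 1) → ends 24
checksum at 24 (size 8, align 1) → ends 32
src at 32 (size 28, align 1) → ends 60
flags at 60 (size 8, align 1) → ends 68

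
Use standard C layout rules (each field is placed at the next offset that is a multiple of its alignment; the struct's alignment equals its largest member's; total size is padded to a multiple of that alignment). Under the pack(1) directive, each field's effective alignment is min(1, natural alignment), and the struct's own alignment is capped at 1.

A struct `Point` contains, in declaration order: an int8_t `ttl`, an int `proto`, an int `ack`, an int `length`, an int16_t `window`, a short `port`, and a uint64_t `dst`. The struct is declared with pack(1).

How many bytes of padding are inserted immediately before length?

0

@0: ttl [1B, align 1] → 1
@1: proto [4B, align 1] → 5
@5: ack [4B, align 1] → 9
@9: length [4B, align 1] → 13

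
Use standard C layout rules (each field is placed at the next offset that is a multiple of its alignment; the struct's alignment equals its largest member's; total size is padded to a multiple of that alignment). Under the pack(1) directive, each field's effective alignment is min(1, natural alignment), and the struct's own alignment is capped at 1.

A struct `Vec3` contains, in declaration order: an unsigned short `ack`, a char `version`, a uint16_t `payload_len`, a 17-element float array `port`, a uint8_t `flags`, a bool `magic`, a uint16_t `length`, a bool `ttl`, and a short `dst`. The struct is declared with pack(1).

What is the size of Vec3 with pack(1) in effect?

80

@0: ack [2B, align 1] → 2
@2: version [1B, align 1] → 3
@3: payload_len [2B, align 1] → 5
@5: port [68B, align 1] → 73
@73: flags [1B, align 1] → 74
@74: magic [1B, align 1] → 75
@75: length [2B, align 1] → 77
@77: ttl [1B, align 1] → 78
@78: dst [2B, align 1] → 80
size 80, align 1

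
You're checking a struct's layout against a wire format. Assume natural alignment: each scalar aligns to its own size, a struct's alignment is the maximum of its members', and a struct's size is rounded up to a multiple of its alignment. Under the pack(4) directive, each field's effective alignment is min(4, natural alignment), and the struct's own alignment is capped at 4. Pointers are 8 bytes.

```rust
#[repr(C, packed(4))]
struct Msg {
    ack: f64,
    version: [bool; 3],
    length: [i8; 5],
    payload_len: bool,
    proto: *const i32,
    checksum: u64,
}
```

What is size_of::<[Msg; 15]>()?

0..8  ack  (8B, 4-aligned)
8..11  version  (3B, 1-aligned)
11..16  length  (5B, 1-aligned)
16..17  payload_len  (1B, 1-aligned)
17..20  -- padding (3B)
20..28  proto  (8B, 4-aligned)
28..36  checksum  (8B, 4-aligned)
sizeof = 36, alignof = 4
array of 15: 15 × 36 = 540

540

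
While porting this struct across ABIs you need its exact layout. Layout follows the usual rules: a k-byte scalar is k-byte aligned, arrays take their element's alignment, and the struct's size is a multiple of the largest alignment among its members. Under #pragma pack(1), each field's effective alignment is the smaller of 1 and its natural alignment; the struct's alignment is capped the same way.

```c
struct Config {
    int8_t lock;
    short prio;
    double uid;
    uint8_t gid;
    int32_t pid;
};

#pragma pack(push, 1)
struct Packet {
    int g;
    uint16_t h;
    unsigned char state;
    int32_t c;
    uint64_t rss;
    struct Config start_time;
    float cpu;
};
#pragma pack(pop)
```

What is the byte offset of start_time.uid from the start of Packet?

27

Config: lock at 0 (size 1, align 1) → ends 1; pad 1 to align 2 for prio; prio at 2 (size 2, align 2) → ends 4; pad 4 to align 8 for uid; uid at 8 (size 8, align 8) → ends 16; gid at 16 (size 1, align 1) → ends 17; pad 3 to align 4 for pid; pid at 20 (size 4, align 4) → ends 24; total 24 bytes, alignment 8
g at 0 (size 4, align 1) → ends 4
h at 4 (size 2, align 1) → ends 6
state at 6 (size 1, align 1) → ends 7
c at 7 (size 4, align 1) → ends 11
rss at 11 (size 8, align 1) → ends 19
start_time at 19 (size 24, align 1) → ends 43
within Config: uid at 8
19 + 8 = 27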